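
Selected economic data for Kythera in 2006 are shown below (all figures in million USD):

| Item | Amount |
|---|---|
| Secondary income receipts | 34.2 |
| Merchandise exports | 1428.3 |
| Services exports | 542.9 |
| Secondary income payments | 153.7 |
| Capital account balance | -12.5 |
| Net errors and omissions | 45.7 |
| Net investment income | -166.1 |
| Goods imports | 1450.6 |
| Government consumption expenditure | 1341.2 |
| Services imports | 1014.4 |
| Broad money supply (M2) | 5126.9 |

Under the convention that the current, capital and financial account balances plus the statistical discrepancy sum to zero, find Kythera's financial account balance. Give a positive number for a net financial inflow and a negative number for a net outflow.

746.2

Goods balance = 1428.3 - 1450.6 = -22.3
Services balance = 542.9 - 1014.4 = -471.5
Trade balance (goods + services) = -22.3 + (-471.5) = -493.8
Net primary income = -166.1
Net secondary income = 34.2 - 153.7 = -119.5
Current account = -493.8 + (-166.1) + (-119.5) = -779.4
Financial account = -(-779.4 + (-12.5) + 45.7) = 746.2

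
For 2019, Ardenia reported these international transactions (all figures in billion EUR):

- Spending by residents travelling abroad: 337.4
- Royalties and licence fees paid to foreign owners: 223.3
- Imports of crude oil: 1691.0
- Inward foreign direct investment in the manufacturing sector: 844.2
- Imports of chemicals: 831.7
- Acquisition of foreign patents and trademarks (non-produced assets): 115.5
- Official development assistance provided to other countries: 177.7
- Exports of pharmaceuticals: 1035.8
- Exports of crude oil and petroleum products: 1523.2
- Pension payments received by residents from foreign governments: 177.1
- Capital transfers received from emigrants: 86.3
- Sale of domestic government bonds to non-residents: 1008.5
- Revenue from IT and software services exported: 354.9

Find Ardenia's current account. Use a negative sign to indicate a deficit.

Goods: -1691.0 + 1523.2 + 1035.8 - 831.7 = 36.3
Services: -223.3 + 354.9 - 337.4 = -205.8
Secondary income: 177.1 - 177.7 = -0.6
Current account = 36.3 + (-205.8) + (-0.6) = -170.1
(Excluded from the current account — financial account: inward foreign direct investment in the manufacturing sector 844.2, sale of domestic government bonds to non-residents 1008.5; capital account: acquisition of foreign patents and trademarks (non-produced assets) 115.5, capital transfers received from emigrants 86.3.)

-170.1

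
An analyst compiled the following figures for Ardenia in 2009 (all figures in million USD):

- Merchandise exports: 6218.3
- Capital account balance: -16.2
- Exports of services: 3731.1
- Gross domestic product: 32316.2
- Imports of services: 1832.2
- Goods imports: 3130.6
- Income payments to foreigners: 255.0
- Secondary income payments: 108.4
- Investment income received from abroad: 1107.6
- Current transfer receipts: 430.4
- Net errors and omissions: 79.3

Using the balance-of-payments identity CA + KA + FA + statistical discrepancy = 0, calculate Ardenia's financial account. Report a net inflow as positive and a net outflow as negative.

Goods balance = 6218.3 - 3130.6 = 3087.7
Services balance = 3731.1 - 1832.2 = 1898.9
Trade balance (goods + services) = 3087.7 + 1898.9 = 4986.6
Net primary income = 1107.6 - 255.0 = 852.6
Net secondary income = 430.4 - 108.4 = 322.0
Current account = 4986.6 + 852.6 + 322.0 = 6161.2
Financial account = -(6161.2 + (-16.2) + 79.3) = -6224.3

-6224.3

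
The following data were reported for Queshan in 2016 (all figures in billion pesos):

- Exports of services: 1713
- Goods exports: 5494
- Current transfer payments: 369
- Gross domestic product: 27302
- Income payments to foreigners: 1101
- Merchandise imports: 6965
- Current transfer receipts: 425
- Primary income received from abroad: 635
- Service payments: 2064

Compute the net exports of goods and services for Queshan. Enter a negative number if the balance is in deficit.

-1822

Goods balance = 5494 - 6965 = -1471
Services balance = 1713 - 2064 = -351
Trade balance (goods + services) = -1471 + (-351) = -1822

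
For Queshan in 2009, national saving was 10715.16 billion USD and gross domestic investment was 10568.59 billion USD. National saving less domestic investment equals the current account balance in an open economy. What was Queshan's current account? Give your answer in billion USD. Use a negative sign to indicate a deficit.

146.57

S - I = CA (net lending to the rest of the world).
CA = S - I = 10715.16 - 10568.59 = 146.57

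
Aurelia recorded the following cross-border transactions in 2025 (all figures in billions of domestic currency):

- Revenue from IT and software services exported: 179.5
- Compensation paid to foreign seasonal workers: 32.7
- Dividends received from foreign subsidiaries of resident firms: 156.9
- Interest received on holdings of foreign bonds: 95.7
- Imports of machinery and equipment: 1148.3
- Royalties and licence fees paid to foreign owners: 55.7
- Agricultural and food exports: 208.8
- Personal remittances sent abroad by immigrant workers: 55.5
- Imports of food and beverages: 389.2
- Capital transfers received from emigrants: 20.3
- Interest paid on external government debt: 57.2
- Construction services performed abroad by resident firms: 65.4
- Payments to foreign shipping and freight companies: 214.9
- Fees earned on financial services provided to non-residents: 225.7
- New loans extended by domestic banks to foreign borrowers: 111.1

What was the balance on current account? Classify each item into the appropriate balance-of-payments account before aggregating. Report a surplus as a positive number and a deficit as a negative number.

Goods: -389.2 + 208.8 - 1148.3 = -1328.7
Services: -214.9 - 55.7 + 65.4 + 225.7 + 179.5 = 200.0
Primary income: -57.2 - 32.7 + 156.9 + 95.7 = 162.7
Secondary income: -55.5
Current account = (-1328.7) + 200.0 + 162.7 + (-55.5) = -1021.5
(Excluded from the current account — capital account: capital transfers received from emigrants 20.3; financial account: new loans extended by domestic banks to foreign borrowers 111.1.)

-1021.5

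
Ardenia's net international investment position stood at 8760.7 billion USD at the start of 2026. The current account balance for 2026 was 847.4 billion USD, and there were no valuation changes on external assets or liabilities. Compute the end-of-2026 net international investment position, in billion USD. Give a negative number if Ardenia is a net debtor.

With no valuation effects, change in NIIP = current account = 847.4
End-of-year NIIP = 8760.7 + 847.4 = 9608.1

9608.1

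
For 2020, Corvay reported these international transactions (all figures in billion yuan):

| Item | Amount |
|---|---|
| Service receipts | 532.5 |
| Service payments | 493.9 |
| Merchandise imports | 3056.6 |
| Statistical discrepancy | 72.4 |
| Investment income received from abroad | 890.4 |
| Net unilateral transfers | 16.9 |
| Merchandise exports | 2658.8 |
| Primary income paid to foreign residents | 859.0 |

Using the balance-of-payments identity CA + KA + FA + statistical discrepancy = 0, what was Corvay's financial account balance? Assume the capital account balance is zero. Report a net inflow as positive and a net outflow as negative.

Goods balance = 2658.8 - 3056.6 = -397.8
Services balance = 532.5 - 493.9 = 38.6
Trade balance (goods + services) = -397.8 + 38.6 = -359.2
Net primary income = 890.4 - 859.0 = 31.4
Net secondary income = 16.9
Current account = -359.2 + 31.4 + 16.9 = -310.9
Financial account = -(-310.9 + 72.4) = 238.5

238.5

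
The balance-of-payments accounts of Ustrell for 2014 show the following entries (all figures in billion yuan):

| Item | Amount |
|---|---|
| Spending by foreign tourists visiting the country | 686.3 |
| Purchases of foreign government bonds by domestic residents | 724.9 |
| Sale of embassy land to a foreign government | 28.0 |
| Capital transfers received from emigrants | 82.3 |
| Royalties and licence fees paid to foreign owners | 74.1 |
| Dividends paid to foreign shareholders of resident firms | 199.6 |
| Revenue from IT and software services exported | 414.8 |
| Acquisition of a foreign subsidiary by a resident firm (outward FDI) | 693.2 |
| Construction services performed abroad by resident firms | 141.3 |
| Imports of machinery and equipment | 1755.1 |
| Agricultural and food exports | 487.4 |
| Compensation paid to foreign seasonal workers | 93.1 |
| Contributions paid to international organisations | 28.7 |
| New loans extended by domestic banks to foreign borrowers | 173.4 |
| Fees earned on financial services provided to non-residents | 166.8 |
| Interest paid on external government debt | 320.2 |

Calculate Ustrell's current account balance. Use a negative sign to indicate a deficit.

Goods: 487.4 - 1755.1 = -1267.7
Services: -74.1 + 686.3 + 166.8 + 414.8 + 141.3 = 1335.1
Primary income: -320.2 - 93.1 - 199.6 = -612.9
Secondary income: -28.7
Current account = (-1267.7) + 1335.1 + (-612.9) + (-28.7) = -574.2
(Excluded from the current account — financial account: purchases of foreign government bonds by domestic residents 724.9, acquisition of a foreign subsidiary by a resident firm (outward FDI) 693.2, new loans extended by domestic banks to foreign borrowers 173.4; capital account: sale of embassy land to a foreign government 28.0, capital transfers received from emigrants 82.3.)

-574.2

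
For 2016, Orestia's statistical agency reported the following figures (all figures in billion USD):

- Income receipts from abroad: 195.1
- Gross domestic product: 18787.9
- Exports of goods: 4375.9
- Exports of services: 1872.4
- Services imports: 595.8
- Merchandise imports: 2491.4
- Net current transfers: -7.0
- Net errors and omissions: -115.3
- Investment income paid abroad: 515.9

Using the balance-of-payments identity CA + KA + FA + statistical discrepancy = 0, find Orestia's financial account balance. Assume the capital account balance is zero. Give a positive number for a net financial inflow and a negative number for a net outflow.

Goods balance = 4375.9 - 2491.4 = 1884.5
Services balance = 1872.4 - 595.8 = 1276.6
Trade balance (goods + services) = 1884.5 + 1276.6 = 3161.1
Net primary income = 195.1 - 515.9 = -320.8
Net secondary income = -7.0
Current account = 3161.1 + (-320.8) + (-7.0) = 2833.3
Financial account = -(2833.3 + (-115.3)) = -2718.0

-2718.0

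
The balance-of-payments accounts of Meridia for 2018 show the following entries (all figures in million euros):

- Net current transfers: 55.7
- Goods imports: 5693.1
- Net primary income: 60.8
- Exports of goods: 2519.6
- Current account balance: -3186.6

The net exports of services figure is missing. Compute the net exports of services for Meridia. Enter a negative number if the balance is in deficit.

Current account = goods balance + services balance + net primary income + net secondary income
Sum of the known components = -3057.0
Net exports of services = CA - (known components) = -3186.6 - (-3057.0) = -129.6

-129.6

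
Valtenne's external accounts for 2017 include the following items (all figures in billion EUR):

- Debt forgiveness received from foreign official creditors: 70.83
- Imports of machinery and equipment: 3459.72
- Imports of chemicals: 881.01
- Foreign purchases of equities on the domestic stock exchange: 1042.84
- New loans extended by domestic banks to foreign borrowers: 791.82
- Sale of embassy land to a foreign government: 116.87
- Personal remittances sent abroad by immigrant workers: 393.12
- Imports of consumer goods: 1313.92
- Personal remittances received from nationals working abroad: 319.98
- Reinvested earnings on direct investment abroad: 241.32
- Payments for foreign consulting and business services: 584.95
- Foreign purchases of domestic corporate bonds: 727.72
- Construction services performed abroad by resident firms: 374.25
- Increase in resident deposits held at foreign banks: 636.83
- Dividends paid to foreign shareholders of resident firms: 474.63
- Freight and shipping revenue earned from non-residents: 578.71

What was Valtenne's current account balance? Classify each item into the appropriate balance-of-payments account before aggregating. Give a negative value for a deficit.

-5593.09

Goods: -3459.72 - 1313.92 - 881.01 = -5654.65
Services: 374.25 - 584.95 + 578.71 = 368.01
Primary income: -474.63 + 241.32 = -233.31
Secondary income: -393.12 + 319.98 = -73.14
Current account = (-5654.65) + 368.01 + (-233.31) + (-73.14) = -5593.09
(Excluded from the current account — capital account: debt forgiveness received from foreign official creditors 70.83, sale of embassy land to a foreign government 116.87; financial account: foreign purchases of equities on the domestic stock exchange 1042.84, new loans extended by domestic banks to foreign borrowers 791.82, foreign purchases of domestic corporate bonds 727.72, increase in resident deposits held at foreign banks 636.83.)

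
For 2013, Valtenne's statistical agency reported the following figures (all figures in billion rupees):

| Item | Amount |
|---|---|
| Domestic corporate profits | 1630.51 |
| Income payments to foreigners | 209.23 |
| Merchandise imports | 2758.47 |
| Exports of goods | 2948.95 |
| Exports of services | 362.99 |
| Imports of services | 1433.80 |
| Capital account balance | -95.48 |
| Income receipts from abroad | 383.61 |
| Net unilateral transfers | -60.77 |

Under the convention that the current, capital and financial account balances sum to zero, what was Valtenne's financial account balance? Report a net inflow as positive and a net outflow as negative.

862.20

Goods balance = 2948.95 - 2758.47 = 190.48
Services balance = 362.99 - 1433.80 = -1070.81
Trade balance (goods + services) = 190.48 + (-1070.81) = -880.33
Net primary income = 383.61 - 209.23 = 174.38
Net secondary income = -60.77
Current account = -880.33 + 174.38 + (-60.77) = -766.72
Financial account = -(-766.72 + (-95.48)) = 862.20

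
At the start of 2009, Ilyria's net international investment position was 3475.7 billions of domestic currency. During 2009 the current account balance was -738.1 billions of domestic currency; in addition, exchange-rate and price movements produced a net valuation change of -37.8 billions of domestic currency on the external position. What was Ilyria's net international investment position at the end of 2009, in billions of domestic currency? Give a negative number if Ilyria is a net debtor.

Change in NIIP = current account + net valuation change = -738.1 + (-37.8) = -775.9
End-of-year NIIP = 3475.7 + (-775.9) = 2699.8

2699.8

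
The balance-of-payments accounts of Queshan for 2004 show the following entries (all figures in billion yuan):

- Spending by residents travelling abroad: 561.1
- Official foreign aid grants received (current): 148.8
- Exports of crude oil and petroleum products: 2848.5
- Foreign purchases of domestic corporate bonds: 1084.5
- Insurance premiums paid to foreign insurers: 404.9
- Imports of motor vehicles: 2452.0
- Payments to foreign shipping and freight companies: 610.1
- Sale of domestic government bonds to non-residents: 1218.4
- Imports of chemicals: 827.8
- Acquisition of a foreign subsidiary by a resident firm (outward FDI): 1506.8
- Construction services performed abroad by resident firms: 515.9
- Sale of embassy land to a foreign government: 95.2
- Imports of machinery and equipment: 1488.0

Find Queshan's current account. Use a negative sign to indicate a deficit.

Goods: 2848.5 - 827.8 - 1488.0 - 2452.0 = -1919.3
Services: -610.1 - 404.9 + 515.9 - 561.1 = -1060.2
Secondary income: 148.8
Current account = (-1919.3) + (-1060.2) + 148.8 = -2830.7
(Excluded from the current account — financial account: foreign purchases of domestic corporate bonds 1084.5, sale of domestic government bonds to non-residents 1218.4, acquisition of a foreign subsidiary by a resident firm (outward FDI) 1506.8; capital account: sale of embassy land to a foreign government 95.2.)

-2830.7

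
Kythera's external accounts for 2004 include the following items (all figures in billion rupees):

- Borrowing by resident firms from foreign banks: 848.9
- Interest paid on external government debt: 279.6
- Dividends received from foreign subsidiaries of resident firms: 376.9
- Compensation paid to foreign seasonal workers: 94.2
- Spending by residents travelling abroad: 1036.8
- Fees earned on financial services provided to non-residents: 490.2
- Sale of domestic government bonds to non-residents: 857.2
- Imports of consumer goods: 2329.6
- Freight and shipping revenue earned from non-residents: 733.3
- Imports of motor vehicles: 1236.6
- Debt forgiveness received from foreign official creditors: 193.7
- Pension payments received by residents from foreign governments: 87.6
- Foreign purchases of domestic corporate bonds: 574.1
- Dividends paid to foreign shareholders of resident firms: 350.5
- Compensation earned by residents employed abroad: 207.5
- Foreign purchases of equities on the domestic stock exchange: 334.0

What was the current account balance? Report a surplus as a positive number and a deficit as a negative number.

-3431.8

Goods: -1236.6 - 2329.6 = -3566.2
Services: 733.3 + 490.2 - 1036.8 = 186.7
Primary income: 207.5 - 94.2 - 279.6 - 350.5 + 376.9 = -139.9
Secondary income: 87.6
Current account = (-3566.2) + 186.7 + (-139.9) + 87.6 = -3431.8
(Excluded from the current account — financial account: borrowing by resident firms from foreign banks 848.9, sale of domestic government bonds to non-residents 857.2, foreign purchases of domestic corporate bonds 574.1, foreign purchases of equities on the domestic stock exchange 334.0; capital account: debt forgiveness received from foreign official creditors 193.7.)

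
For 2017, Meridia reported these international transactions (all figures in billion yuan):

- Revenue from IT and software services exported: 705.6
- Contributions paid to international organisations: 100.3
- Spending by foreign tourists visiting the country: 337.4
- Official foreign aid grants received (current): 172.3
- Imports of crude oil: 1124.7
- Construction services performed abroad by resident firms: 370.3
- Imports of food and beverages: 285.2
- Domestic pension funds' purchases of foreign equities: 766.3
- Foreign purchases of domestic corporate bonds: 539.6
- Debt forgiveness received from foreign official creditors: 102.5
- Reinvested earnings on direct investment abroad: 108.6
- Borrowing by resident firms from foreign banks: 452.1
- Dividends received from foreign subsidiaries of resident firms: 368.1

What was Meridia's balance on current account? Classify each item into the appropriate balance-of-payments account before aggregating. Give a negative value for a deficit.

Goods: -285.2 - 1124.7 = -1409.9
Services: 370.3 + 705.6 + 337.4 = 1413.3
Primary income: 108.6 + 368.1 = 476.7
Secondary income: -100.3 + 172.3 = 72.0
Current account = (-1409.9) + 1413.3 + 476.7 + 72.0 = 552.1
(Excluded from the current account — financial account: domestic pension funds' purchases of foreign equities 766.3, foreign purchases of domestic corporate bonds 539.6, borrowing by resident firms from foreign banks 452.1; capital account: debt forgiveness received from foreign official creditors 102.5.)

552.1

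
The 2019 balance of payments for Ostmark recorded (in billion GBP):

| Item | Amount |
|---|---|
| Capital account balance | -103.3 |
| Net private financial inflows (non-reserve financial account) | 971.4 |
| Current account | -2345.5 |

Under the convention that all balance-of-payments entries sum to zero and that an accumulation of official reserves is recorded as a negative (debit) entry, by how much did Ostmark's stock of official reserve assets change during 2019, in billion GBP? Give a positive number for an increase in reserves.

Official reserve transactions balance = -((-2345.5) + (-103.3) + 971.4) = 1477.4
An accumulation of reserves is recorded as a debit (negative entry), so the change in the stock of reserves is the negative of that balance.
Change in official reserves = -(1477.4) = -1477.4

-1477.4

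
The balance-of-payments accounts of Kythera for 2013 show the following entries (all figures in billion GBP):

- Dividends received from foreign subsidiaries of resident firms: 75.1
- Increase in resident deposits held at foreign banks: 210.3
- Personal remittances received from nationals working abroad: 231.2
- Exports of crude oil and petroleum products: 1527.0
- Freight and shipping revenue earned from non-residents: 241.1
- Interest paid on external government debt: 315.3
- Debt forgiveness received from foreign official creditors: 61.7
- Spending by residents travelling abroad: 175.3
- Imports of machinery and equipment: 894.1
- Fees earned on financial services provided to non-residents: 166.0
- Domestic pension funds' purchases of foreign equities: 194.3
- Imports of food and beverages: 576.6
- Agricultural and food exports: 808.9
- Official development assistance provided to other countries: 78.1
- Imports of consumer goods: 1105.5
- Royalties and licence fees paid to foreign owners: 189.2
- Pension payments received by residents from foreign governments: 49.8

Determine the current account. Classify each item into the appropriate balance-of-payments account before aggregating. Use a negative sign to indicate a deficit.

-235.0

Goods: -1105.5 + 808.9 + 1527.0 - 894.1 - 576.6 = -240.3
Services: 166.0 + 241.1 - 189.2 - 175.3 = 42.6
Primary income: 75.1 - 315.3 = -240.2
Secondary income: 231.2 - 78.1 + 49.8 = 202.9
Current account = (-240.3) + 42.6 + (-240.2) + 202.9 = -235.0
(Excluded from the current account — financial account: increase in resident deposits held at foreign banks 210.3, domestic pension funds' purchases of foreign equities 194.3; capital account: debt forgiveness received from foreign official creditors 61.7.)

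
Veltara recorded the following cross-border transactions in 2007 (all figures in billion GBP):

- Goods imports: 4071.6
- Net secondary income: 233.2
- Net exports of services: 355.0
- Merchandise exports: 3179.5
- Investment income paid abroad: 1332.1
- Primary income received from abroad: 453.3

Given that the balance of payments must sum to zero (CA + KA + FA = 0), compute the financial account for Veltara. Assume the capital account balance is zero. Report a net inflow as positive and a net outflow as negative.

1182.7

Goods balance = 3179.5 - 4071.6 = -892.1
Services balance = 355.0
Trade balance (goods + services) = -892.1 + 355.0 = -537.1
Net primary income = 453.3 - 1332.1 = -878.8
Net secondary income = 233.2
Current account = -537.1 + (-878.8) + 233.2 = -1182.7
Financial account = -(-1182.7) = 1182.7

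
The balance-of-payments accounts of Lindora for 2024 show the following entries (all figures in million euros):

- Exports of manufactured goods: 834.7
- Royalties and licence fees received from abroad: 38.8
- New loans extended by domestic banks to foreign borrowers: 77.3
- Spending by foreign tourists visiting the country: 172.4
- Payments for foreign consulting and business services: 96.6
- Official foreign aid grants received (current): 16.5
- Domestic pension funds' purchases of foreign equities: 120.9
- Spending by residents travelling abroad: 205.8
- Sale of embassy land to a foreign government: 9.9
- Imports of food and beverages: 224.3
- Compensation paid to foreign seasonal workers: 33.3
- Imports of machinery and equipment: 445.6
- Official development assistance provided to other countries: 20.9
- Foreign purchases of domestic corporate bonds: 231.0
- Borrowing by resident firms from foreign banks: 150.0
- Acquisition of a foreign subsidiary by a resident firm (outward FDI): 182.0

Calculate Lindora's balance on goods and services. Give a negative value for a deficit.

73.6

Goods: -224.3 + 834.7 - 445.6 = 164.8
Services: 172.4 + 38.8 - 205.8 - 96.6 = -91.2
Trade balance = 164.8 + (-91.2) = 73.6
(Excluded from the trade balance — financial account: new loans extended by domestic banks to foreign borrowers 77.3, domestic pension funds' purchases of foreign equities 120.9, foreign purchases of domestic corporate bonds 231.0, borrowing by resident firms from foreign banks 150.0, acquisition of a foreign subsidiary by a resident firm (outward FDI) 182.0; secondary income: official foreign aid grants received (current) 16.5, official development assistance provided to other countries 20.9; capital account: sale of embassy land to a foreign government 9.9; primary income: compensation paid to foreign seasonal workers 33.3.)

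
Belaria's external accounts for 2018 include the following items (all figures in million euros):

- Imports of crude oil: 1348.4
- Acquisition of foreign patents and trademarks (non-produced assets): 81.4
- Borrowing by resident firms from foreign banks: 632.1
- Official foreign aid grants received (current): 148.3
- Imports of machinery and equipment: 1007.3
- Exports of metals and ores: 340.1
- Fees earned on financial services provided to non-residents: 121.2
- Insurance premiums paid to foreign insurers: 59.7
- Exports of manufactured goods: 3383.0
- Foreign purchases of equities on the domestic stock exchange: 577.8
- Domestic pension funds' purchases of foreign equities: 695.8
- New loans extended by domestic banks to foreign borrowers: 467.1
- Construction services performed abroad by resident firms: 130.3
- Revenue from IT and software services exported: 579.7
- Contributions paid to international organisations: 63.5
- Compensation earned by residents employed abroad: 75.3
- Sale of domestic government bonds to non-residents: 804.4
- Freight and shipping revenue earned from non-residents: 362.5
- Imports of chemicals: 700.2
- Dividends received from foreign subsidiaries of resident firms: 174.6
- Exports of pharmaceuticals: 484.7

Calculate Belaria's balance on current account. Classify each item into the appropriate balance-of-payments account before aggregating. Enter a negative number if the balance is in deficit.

Goods: 3383.0 + 484.7 - 1007.3 + 340.1 - 700.2 - 1348.4 = 1151.9
Services: 362.5 - 59.7 + 121.2 + 130.3 + 579.7 = 1134.0
Primary income: 75.3 + 174.6 = 249.9
Secondary income: 148.3 - 63.5 = 84.8
Current account = 1151.9 + 1134.0 + 249.9 + 84.8 = 2620.6
(Excluded from the current account — capital account: acquisition of foreign patents and trademarks (non-produced assets) 81.4; financial account: borrowing by resident firms from foreign banks 632.1, foreign purchases of equities on the domestic stock exchange 577.8, domestic pension funds' purchases of foreign equities 695.8, new loans extended by domestic banks to foreign borrowers 467.1, sale of domestic government bonds to non-residents 804.4.)

2620.6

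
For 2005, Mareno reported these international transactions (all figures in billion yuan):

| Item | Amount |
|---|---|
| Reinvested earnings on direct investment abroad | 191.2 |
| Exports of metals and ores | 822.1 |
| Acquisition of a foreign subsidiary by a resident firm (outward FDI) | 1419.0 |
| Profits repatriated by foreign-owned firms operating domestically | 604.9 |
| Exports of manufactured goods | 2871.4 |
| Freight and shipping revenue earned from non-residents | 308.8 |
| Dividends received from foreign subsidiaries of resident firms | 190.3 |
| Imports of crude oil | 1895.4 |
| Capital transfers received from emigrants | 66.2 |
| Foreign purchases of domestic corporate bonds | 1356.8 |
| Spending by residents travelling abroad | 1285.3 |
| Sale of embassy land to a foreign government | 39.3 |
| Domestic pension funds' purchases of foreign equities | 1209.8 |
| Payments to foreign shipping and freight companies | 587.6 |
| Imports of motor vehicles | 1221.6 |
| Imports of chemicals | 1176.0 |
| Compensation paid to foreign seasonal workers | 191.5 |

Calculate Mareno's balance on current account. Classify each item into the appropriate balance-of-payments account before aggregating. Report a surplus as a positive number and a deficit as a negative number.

Goods: -1895.4 - 1221.6 + 2871.4 - 1176.0 + 822.1 = -599.5
Services: -1285.3 + 308.8 - 587.6 = -1564.1
Primary income: 191.2 + 190.3 - 191.5 - 604.9 = -414.9
Current account = (-599.5) + (-1564.1) + (-414.9) = -2578.5
(Excluded from the current account — financial account: acquisition of a foreign subsidiary by a resident firm (outward FDI) 1419.0, foreign purchases of domestic corporate bonds 1356.8, domestic pension funds' purchases of foreign equities 1209.8; capital account: capital transfers received from emigrants 66.2, sale of embassy land to a foreign government 39.3.)

-2578.5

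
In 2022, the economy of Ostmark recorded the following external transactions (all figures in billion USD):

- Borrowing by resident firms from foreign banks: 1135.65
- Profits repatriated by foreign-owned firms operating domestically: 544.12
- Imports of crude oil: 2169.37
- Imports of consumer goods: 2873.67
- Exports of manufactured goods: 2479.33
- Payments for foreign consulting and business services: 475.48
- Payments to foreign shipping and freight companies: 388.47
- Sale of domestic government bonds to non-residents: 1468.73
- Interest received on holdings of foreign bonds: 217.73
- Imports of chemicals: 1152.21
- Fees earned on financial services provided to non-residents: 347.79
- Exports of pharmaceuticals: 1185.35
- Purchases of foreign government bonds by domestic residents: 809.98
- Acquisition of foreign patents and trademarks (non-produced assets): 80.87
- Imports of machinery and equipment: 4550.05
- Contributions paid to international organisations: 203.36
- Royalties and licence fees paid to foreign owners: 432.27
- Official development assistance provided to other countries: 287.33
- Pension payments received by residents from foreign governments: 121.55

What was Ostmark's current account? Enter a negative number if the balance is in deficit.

Goods: -2169.37 - 2873.67 + 2479.33 + 1185.35 - 1152.21 - 4550.05 = -7080.62
Services: -475.48 - 388.47 + 347.79 - 432.27 = -948.43
Primary income: 217.73 - 544.12 = -326.39
Secondary income: -287.33 + 121.55 - 203.36 = -369.14
Current account = (-7080.62) + (-948.43) + (-326.39) + (-369.14) = -8724.58
(Excluded from the current account — financial account: borrowing by resident firms from foreign banks 1135.65, sale of domestic government bonds to non-residents 1468.73, purchases of foreign government bonds by domestic residents 809.98; capital account: acquisition of foreign patents and trademarks (non-produced assets) 80.87.)

-8724.58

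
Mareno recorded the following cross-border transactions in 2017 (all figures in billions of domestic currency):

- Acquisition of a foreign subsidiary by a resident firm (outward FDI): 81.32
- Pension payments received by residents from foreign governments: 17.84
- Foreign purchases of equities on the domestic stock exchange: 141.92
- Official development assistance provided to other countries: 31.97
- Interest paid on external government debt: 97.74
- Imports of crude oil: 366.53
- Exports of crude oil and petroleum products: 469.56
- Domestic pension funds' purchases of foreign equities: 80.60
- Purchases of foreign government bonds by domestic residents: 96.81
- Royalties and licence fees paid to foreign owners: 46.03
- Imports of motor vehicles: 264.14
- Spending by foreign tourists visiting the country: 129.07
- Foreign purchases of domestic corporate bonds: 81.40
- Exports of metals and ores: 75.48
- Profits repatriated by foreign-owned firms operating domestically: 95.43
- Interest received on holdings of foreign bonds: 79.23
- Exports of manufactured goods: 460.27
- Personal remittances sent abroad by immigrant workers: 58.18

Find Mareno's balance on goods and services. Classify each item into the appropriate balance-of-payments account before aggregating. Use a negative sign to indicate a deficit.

Goods: -366.53 + 75.48 - 264.14 + 460.27 + 469.56 = 374.64
Services: -46.03 + 129.07 = 83.04
Trade balance = 374.64 + 83.04 = 457.68
(Excluded from the trade balance — financial account: acquisition of a foreign subsidiary by a resident firm (outward FDI) 81.32, foreign purchases of equities on the domestic stock exchange 141.92, domestic pension funds' purchases of foreign equities 80.60, purchases of foreign government bonds by domestic residents 96.81, foreign purchases of domestic corporate bonds 81.40; secondary income: pension payments received by residents from foreign governments 17.84, official development assistance provided to other countries 31.97, personal remittances sent abroad by immigrant workers 58.18; primary income: interest paid on external government debt 97.74, profits repatriated by foreign-owned firms operating domestically 95.43, interest received on holdings of foreign bonds 79.23.)

457.68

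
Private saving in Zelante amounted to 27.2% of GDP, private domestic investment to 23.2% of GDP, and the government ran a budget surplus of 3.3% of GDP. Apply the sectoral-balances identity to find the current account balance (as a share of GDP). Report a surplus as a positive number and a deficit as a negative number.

7.3

By the sectoral-balances identity, CA = (S_private - I) + (T - G).
Private balance = 27.2 - 23.2 = 4.0
Government balance (T - G) = 3.3
CA = 4.0 + 3.3 = 7.3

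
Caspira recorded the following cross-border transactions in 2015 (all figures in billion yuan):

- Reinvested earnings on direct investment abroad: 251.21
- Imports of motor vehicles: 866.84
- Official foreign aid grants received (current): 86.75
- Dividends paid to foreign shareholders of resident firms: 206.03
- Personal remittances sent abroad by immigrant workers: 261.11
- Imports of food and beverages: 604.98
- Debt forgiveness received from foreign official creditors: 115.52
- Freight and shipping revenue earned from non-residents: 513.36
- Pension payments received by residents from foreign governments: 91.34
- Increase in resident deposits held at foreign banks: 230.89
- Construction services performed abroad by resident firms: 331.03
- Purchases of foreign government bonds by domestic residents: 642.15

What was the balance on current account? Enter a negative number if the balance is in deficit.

-665.27

Goods: -604.98 - 866.84 = -1471.82
Services: 513.36 + 331.03 = 844.39
Primary income: -206.03 + 251.21 = 45.18
Secondary income: 91.34 + 86.75 - 261.11 = -83.02
Current account = (-1471.82) + 844.39 + 45.18 + (-83.02) = -665.27
(Excluded from the current account — capital account: debt forgiveness received from foreign official creditors 115.52; financial account: increase in resident deposits held at foreign banks 230.89, purchases of foreign government bonds by domestic residents 642.15.)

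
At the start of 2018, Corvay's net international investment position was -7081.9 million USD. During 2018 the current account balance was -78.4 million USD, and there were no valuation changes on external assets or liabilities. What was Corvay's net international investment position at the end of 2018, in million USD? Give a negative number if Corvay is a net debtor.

With no valuation effects, change in NIIP = current account = -78.4
End-of-year NIIP = -7081.9 + (-78.4) = -7160.3

-7160.3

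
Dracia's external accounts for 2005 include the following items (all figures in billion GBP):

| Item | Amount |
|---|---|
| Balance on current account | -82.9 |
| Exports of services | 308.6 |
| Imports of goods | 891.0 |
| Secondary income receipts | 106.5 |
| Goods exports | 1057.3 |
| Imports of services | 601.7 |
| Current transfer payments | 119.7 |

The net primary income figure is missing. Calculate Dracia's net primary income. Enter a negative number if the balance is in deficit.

Current account = goods balance + services balance + net primary income + net secondary income
Sum of the known components = -140.0
Net primary income = CA - (known components) = -82.9 - (-140.0) = 57.1

57.1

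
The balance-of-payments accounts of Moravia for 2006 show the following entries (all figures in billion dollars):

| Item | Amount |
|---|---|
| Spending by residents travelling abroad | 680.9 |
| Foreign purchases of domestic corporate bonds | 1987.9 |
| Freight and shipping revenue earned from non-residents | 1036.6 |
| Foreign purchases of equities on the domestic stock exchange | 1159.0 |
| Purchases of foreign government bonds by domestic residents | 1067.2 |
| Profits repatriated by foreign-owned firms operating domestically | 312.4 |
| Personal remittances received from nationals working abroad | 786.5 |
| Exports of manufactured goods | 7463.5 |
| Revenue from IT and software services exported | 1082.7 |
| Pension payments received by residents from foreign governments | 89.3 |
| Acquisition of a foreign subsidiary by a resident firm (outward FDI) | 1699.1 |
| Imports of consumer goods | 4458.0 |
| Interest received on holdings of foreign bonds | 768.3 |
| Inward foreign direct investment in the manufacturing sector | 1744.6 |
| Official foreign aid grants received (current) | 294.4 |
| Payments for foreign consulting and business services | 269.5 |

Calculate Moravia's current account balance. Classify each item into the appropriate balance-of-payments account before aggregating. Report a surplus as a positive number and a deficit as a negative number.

5800.5

Goods: -4458.0 + 7463.5 = 3005.5
Services: -269.5 + 1082.7 + 1036.6 - 680.9 = 1168.9
Primary income: 768.3 - 312.4 = 455.9
Secondary income: 294.4 + 89.3 + 786.5 = 1170.2
Current account = 3005.5 + 1168.9 + 455.9 + 1170.2 = 5800.5
(Excluded from the current account — financial account: foreign purchases of domestic corporate bonds 1987.9, foreign purchases of equities on the domestic stock exchange 1159.0, purchases of foreign government bonds by domestic residents 1067.2, acquisition of a foreign subsidiary by a resident firm (outward FDI) 1699.1, inward foreign direct investment in the manufacturing sector 1744.6.)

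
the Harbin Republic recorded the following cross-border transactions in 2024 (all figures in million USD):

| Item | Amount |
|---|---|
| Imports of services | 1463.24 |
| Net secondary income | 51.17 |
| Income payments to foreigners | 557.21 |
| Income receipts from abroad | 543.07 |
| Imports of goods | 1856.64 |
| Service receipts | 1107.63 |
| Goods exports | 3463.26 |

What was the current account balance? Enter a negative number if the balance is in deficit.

1288.04

Goods balance = 3463.26 - 1856.64 = 1606.62
Services balance = 1107.63 - 1463.24 = -355.61
Trade balance (goods + services) = 1606.62 + (-355.61) = 1251.01
Net primary income = 543.07 - 557.21 = -14.14
Net secondary income = 51.17
Current account = 1251.01 + (-14.14) + 51.17 = 1288.04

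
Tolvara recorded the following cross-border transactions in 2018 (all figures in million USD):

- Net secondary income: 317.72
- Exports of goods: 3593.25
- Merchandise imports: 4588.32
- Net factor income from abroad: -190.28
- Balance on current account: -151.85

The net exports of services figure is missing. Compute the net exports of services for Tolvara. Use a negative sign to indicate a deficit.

715.78

Current account = goods balance + services balance + net primary income + net secondary income
Sum of the known components = -867.63
Net exports of services = CA - (known components) = -151.85 - (-867.63) = 715.78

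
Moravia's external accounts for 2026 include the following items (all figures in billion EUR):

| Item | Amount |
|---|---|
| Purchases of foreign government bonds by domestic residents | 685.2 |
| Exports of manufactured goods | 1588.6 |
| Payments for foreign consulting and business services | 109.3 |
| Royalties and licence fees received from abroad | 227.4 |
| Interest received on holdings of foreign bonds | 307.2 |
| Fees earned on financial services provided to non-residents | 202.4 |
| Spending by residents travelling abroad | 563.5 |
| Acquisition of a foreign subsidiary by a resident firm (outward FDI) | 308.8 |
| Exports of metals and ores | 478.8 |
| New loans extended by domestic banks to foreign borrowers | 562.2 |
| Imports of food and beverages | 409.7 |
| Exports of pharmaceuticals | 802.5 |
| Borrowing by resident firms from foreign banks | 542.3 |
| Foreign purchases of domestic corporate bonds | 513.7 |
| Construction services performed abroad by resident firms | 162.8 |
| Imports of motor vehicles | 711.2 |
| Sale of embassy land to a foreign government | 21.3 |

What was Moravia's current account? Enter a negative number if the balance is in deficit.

Goods: -711.2 + 802.5 + 478.8 - 409.7 + 1588.6 = 1749.0
Services: 227.4 - 109.3 - 563.5 + 162.8 + 202.4 = -80.2
Primary income: 307.2
Current account = 1749.0 + (-80.2) + 307.2 = 1976.0
(Excluded from the current account — financial account: purchases of foreign government bonds by domestic residents 685.2, acquisition of a foreign subsidiary by a resident firm (outward FDI) 308.8, new loans extended by domestic banks to foreign borrowers 562.2, borrowing by resident firms from foreign banks 542.3, foreign purchases of domestic corporate bonds 513.7; capital account: sale of embassy land to a foreign government 21.3.)

1976.0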